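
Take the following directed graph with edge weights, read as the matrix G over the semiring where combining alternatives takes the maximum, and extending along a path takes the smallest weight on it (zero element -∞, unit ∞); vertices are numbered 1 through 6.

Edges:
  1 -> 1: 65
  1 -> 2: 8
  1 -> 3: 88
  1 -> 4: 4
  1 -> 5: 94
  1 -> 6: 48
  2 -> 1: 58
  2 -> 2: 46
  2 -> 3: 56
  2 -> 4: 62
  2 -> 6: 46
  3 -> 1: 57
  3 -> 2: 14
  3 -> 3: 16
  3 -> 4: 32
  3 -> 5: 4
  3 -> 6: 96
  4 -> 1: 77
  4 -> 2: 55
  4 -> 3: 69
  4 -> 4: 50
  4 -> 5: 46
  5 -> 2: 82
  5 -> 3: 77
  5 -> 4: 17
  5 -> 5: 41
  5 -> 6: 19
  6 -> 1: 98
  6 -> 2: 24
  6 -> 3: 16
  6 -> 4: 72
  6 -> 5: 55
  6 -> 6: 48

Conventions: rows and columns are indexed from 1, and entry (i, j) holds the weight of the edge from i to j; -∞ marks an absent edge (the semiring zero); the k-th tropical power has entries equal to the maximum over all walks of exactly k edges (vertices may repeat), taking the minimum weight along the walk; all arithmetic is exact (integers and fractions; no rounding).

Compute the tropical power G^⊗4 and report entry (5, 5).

G^⊗2:
  [65, 82, 77, 48, 65, 88]
  [62, 55, 62, 50, 58, 56]
  [96, 32, 57, 72, 57, 48]
  [65, 50, 77, 55, 77, 69]
  [58, 46, 56, 62, 41, 77]
  [72, 55, 88, 50, 94, 48]
G^⊗3:
  [88, 65, 65, 72, 65, 77]
  [62, 58, 62, 56, 62, 62]
  [72, 57, 88, 50, 94, 57]
  [69, 77, 77, 69, 65, 77]
  [77, 55, 62, 72, 58, 56]
  [65, 82, 77, 55, 72, 88]
G^⊗4:
  [77, 65, 88, 72, 88, 65]
  [62, 62, 62, 62, 62, 62]
  [65, 82, 77, 57, 72, 88]
  [77, 65, 69, 72, 69, 77]
  [72, 58, 77, 56, 77, 62]
  [88, 72, 72, 72, 65, 77]
Key observation: the optimum is the walk 5->3->6->1->5, with weight 77 min 96 min 98 min 94 = 77.
Optimal value attained by: walk 5->3->6->1->5.
Answer: (G^⊗4)[5][5] = 77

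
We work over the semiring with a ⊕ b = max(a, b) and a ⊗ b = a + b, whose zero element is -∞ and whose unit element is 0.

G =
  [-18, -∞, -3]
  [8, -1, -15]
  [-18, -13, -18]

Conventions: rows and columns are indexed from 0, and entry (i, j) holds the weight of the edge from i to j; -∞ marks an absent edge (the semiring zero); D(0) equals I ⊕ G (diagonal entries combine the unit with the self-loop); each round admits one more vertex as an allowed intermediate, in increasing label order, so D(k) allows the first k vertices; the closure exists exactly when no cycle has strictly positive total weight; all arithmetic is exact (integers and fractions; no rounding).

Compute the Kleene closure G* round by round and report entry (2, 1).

D(0):
  [0, -∞, -3]
  [8, 0, -15]
  [-18, -13, 0]
D(1):
  [0, -∞, -3]
  [8, 0, 5]
  [-18, -13, 0]
D(2):
  [0, -∞, -3]
  [8, 0, 5]
  [-5, -13, 0]
D(3):
  [0, -16, -3]
  [8, 0, 5]
  [-5, -13, 0]
Answer: G*[2][1] = -13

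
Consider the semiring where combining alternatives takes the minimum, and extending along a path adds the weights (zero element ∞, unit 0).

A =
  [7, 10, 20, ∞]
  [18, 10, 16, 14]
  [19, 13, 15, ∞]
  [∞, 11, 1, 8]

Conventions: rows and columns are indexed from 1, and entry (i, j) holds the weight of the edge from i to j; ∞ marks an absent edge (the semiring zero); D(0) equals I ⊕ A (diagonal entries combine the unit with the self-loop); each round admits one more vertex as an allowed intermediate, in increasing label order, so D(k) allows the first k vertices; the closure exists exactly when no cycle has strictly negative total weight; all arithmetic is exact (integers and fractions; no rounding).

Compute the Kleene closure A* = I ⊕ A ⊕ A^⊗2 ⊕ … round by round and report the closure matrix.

D(0):
  [0, 10, 20, ∞]
  [18, 0, 16, 14]
  [19, 13, 0, ∞]
  [∞, 11, 1, 0]
D(1):
  [0, 10, 20, ∞]
  [18, 0, 16, 14]
  [19, 13, 0, ∞]
  [∞, 11, 1, 0]
D(2):
  [0, 10, 20, 24]
  [18, 0, 16, 14]
  [19, 13, 0, 27]
  [29, 11, 1, 0]
D(3):
  [0, 10, 20, 24]
  [18, 0, 16, 14]
  [19, 13, 0, 27]
  [20, 11, 1, 0]
D(4):
  [0, 10, 20, 24]
  [18, 0, 15, 14]
  [19, 13, 0, 27]
  [20, 11, 1, 0]
Answer: A* = [[0, 10, 20, 24], [18, 0, 15, 14], [19, 13, 0, 27], [20, 11, 1, 0]]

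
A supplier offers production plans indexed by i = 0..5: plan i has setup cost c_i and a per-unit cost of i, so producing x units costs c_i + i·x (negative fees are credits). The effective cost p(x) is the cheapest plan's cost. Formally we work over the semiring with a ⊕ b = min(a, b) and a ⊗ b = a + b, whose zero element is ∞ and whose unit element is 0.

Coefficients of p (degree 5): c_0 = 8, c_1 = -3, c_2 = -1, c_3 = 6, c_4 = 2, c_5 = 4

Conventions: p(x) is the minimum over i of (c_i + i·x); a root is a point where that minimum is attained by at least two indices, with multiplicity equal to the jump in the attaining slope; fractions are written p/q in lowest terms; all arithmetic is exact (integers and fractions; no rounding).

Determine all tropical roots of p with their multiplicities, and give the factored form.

hull edge (i=0, c=8) to (i=1, c=-3): slope -11, span 1
hull edge (i=1, c=-3) to (i=4, c=2): slope 5/3, span 3
hull edge (i=4, c=2) to (i=5, c=4): slope 2, span 1
Factored form: p(x) = 4 ⊗ (x ⊕ (-2)) ⊗ (x ⊕ (-5/3)) ⊗ (x ⊕ (-5/3)) ⊗ (x ⊕ (-5/3)) ⊗ (x ⊕ 11)
Answer: roots = -2 (mult 1), -5/3 (mult 3), 11 (mult 1)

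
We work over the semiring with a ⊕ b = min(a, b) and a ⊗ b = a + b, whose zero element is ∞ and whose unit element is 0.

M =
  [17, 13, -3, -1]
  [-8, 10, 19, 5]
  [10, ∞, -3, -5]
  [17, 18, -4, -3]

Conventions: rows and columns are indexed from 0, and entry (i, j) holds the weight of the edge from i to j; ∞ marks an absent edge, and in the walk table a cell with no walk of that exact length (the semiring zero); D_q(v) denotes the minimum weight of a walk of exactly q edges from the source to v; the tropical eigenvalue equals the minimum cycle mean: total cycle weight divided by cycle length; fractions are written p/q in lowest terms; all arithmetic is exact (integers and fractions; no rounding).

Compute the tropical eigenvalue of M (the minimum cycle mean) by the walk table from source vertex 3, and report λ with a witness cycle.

q=0: [∞, ∞, ∞, 0]
q=1: [17, 18, -4, -3]
q=2: [6, 15, -7, -9]
q=3: [3, 9, -13, -12]
q=4: [-3, 6, -16, -18]
Optimal cycle mean attained by: cycle 2->3->2, total (-5) + (-4), length 2.
Answer: λ = -9/2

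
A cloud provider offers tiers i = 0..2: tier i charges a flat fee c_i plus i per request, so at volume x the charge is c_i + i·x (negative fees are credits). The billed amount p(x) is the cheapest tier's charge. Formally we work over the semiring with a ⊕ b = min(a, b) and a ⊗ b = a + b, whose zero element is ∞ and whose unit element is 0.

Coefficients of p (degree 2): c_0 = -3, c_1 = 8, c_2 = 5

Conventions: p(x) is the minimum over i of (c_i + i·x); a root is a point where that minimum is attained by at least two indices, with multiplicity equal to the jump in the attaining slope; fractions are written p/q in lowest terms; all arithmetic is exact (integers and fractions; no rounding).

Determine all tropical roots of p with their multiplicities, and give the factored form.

hull edge (i=0, c=-3) to (i=2, c=5): slope 4, span 2
Factored form: p(x) = 5 ⊗ (x ⊕ (-4)) ⊗ (x ⊕ (-4))
Answer: roots = -4 (mult 2)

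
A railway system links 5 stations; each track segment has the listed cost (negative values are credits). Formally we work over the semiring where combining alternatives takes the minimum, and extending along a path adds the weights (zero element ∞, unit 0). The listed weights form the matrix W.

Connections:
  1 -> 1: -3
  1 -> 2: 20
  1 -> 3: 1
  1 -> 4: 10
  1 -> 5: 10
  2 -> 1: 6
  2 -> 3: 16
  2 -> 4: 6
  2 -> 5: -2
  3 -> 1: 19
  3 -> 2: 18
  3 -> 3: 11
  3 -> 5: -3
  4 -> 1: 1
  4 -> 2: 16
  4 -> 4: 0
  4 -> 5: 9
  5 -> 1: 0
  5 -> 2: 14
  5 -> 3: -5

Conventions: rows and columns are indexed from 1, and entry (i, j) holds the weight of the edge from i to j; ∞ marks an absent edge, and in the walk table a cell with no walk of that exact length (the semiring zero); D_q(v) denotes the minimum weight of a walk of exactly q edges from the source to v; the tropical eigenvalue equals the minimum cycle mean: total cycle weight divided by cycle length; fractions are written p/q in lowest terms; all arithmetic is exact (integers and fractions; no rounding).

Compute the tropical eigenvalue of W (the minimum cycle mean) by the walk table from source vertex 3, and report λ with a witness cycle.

q=0: [∞, ∞, 0, ∞, ∞]
q=1: [19, 18, 11, ∞, -3]
q=2: [-3, 11, -8, 24, 8]
q=3: [-6, 10, -2, 7, -11]
q=4: [-11, 3, -16, 4, -5]
q=5: [-14, 2, -10, -1, -19]
Optimal cycle mean attained by: cycle 3->5->3, total (-3) + (-5), length 2.
Answer: λ = -4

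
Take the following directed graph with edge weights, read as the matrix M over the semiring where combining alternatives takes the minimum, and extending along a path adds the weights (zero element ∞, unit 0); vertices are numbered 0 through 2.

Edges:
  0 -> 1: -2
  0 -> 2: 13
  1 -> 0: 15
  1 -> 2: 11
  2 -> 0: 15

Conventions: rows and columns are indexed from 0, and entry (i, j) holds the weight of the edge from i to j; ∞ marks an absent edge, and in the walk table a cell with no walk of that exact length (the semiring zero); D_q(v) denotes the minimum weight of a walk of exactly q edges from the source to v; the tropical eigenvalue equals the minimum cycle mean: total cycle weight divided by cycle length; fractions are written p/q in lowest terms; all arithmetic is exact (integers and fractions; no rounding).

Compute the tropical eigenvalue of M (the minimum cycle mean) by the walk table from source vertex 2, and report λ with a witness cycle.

q=0: [∞, ∞, 0]
q=1: [15, ∞, ∞]
q=2: [∞, 13, 28]
q=3: [28, ∞, 24]
Optimal cycle mean attained by: cycle 0->1->0, total (-2) + 15, length 2.
Answer: λ = 13/2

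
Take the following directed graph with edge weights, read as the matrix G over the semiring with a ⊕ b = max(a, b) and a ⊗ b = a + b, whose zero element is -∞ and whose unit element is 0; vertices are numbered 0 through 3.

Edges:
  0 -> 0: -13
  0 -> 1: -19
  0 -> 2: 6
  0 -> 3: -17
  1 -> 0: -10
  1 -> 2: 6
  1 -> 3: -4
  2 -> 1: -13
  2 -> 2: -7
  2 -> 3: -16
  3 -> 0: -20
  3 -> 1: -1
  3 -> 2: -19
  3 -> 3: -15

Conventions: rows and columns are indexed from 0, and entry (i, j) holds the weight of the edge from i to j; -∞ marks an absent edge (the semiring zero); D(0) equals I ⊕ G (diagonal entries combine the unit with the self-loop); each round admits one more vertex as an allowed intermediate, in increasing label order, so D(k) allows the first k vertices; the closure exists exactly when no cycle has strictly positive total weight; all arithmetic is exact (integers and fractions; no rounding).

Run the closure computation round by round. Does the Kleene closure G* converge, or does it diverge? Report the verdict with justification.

D(0):
  [0, -19, 6, -17]
  [-10, 0, 6, -4]
  [-∞, -13, 0, -16]
  [-20, -1, -19, 0]
D(1):
  [0, -19, 6, -17]
  [-10, 0, 6, -4]
  [-∞, -13, 0, -16]
  [-20, -1, -14, 0]
D(2):
  [0, -19, 6, -17]
  [-10, 0, 6, -4]
  [-23, -13, 0, -16]
  [-11, -1, 5, 0]
D(3):
  [0, -7, 6, -10]
  [-10, 0, 6, -4]
  [-23, -13, 0, -16]
  [-11, -1, 5, 0]
D(4):
  [0, -7, 6, -10]
  [-10, 0, 6, -4]
  [-23, -13, 0, -16]
  [-11, -1, 5, 0]
Key observation: every diagonal entry stays at the unit through all rounds, so no improving cycle exists.
Answer: CONVERGES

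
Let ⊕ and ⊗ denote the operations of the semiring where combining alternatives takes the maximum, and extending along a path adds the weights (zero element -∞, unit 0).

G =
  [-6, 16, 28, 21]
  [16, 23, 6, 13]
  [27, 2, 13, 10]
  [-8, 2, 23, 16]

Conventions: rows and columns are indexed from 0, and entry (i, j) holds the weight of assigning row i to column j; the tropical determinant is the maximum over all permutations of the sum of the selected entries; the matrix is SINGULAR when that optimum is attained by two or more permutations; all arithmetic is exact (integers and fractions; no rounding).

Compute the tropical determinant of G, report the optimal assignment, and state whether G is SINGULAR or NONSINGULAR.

σ = (0, 1, 2, 3): (-6) + 23 + 13 + 16 = 46
σ = (0, 1, 3, 2): (-6) + 23 + 10 + 23 = 50
σ = (0, 2, 1, 3): (-6) + 6 + 2 + 16 = 18
σ = (0, 2, 3, 1): (-6) + 6 + 10 + 2 = 12
σ = (0, 3, 1, 2): (-6) + 13 + 2 + 23 = 32
σ = (0, 3, 2, 1): (-6) + 13 + 13 + 2 = 22
σ = (1, 0, 2, 3): 16 + 16 + 13 + 16 = 61
σ = (1, 0, 3, 2): 16 + 16 + 10 + 23 = 65
σ = (1, 2, 0, 3): 16 + 6 + 27 + 16 = 65
σ = (1, 2, 3, 0): 16 + 6 + 10 + (-8) = 24
σ = (1, 3, 0, 2): 16 + 13 + 27 + 23 = 79
σ = (1, 3, 2, 0): 16 + 13 + 13 + (-8) = 34
σ = (2, 0, 1, 3): 28 + 16 + 2 + 16 = 62
σ = (2, 0, 3, 1): 28 + 16 + 10 + 2 = 56
σ = (2, 1, 0, 3): 28 + 23 + 27 + 16 = 94
σ = (2, 1, 3, 0): 28 + 23 + 10 + (-8) = 53
σ = (2, 3, 0, 1): 28 + 13 + 27 + 2 = 70
σ = (2, 3, 1, 0): 28 + 13 + 2 + (-8) = 35
σ = (3, 0, 1, 2): 21 + 16 + 2 + 23 = 62
σ = (3, 0, 2, 1): 21 + 16 + 13 + 2 = 52
σ = (3, 1, 0, 2): 21 + 23 + 27 + 23 = 94
σ = (3, 1, 2, 0): 21 + 23 + 13 + (-8) = 49
σ = (3, 2, 0, 1): 21 + 6 + 27 + 2 = 56
σ = (3, 2, 1, 0): 21 + 6 + 2 + (-8) = 21
Optimal value attained by: σ = (2, 1, 0, 3).
Answer: det⊕(G) = 94; verdict: SINGULAR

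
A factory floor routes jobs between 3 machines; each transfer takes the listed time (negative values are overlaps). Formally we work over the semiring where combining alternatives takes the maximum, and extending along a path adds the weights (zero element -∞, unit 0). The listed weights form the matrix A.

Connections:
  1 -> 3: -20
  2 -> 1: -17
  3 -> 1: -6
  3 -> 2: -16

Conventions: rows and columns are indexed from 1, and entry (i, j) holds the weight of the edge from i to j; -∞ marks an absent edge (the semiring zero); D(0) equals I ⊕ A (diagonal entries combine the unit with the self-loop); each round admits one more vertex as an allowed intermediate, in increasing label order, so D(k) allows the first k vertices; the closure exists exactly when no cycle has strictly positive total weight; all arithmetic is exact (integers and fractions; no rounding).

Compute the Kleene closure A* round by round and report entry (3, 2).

D(0):
  [0, -∞, -20]
  [-17, 0, -∞]
  [-6, -16, 0]
D(1):
  [0, -∞, -20]
  [-17, 0, -37]
  [-6, -16, 0]
D(2):
  [0, -∞, -20]
  [-17, 0, -37]
  [-6, -16, 0]
D(3):
  [0, -36, -20]
  [-17, 0, -37]
  [-6, -16, 0]
Answer: A*[3][2] = -16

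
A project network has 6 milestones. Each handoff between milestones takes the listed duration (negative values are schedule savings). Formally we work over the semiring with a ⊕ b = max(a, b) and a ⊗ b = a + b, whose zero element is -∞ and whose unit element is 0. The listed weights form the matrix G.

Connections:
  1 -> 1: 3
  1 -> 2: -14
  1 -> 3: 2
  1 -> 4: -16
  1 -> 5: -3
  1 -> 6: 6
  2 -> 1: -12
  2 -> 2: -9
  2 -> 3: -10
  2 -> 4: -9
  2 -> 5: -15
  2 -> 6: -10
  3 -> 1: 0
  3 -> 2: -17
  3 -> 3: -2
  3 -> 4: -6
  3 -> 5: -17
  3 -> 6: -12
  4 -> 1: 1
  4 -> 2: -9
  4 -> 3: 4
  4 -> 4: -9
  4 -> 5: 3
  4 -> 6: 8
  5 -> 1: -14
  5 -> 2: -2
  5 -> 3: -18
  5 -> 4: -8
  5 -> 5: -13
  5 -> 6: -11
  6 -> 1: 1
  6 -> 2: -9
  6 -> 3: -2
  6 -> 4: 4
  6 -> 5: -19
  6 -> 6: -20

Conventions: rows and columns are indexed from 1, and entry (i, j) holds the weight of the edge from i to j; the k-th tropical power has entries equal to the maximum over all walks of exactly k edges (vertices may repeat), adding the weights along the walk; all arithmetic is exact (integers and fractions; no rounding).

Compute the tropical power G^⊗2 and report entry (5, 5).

G^⊗2:
  [7, -3, 5, 10, 0, 9]
  [-8, -17, -5, -6, -6, -1]
  [3, -14, 2, -8, -3, 6]
  [9, 1, 6, 12, -2, 7]
  [-7, -11, -4, -7, -5, 0]
  [5, -5, 8, -5, 7, 12]
Key observation: the optimum is the walk 5->4->5, with weight (-8) + 3 = -5.
Optimal value attained by: walk 5->4->5.
Answer: (G^⊗2)[5][5] = -5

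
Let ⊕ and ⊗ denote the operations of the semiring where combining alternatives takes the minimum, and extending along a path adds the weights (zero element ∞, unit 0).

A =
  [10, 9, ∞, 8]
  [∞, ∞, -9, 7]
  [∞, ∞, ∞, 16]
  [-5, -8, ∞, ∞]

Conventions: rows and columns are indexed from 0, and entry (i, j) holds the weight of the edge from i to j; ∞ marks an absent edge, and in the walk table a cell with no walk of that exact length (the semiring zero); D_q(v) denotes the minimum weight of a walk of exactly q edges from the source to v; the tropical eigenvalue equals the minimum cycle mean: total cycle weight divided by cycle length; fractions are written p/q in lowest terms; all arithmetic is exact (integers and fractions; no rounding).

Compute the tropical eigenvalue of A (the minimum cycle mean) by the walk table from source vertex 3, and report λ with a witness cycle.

q=0: [∞, ∞, ∞, 0]
q=1: [-5, -8, ∞, ∞]
q=2: [5, 4, -17, -1]
q=3: [-6, -9, -5, -1]
q=4: [-6, -9, -18, -2]
Optimal cycle mean attained by: cycle 1->3->1, total 7 + (-8), length 2.
Answer: λ = -1/2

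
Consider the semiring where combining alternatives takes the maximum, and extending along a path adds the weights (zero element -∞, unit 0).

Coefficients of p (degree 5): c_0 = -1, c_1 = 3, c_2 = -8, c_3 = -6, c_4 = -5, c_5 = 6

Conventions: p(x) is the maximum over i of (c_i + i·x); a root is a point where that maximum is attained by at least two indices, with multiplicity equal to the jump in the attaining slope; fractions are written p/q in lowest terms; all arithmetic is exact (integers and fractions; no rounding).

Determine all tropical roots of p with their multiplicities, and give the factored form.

hull edge (i=0, c=-1) to (i=1, c=3): slope 4, span 1
hull edge (i=1, c=3) to (i=5, c=6): slope 3/4, span 4
Factored form: p(x) = 6 ⊗ (x ⊕ (-4)) ⊗ (x ⊕ (-3/4)) ⊗ (x ⊕ (-3/4)) ⊗ (x ⊕ (-3/4)) ⊗ (x ⊕ (-3/4))
Answer: roots = -4 (mult 1), -3/4 (mult 4)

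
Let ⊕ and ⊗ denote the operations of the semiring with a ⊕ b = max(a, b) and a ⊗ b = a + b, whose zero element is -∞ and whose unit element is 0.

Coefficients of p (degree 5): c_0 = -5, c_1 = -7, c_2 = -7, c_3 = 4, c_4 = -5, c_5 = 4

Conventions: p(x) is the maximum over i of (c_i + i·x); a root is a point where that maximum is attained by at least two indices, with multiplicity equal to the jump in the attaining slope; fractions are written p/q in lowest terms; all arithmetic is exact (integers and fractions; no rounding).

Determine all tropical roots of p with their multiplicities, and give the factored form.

hull edge (i=0, c=-5) to (i=3, c=4): slope 3, span 3
hull edge (i=3, c=4) to (i=5, c=4): slope 0, span 2
Factored form: p(x) = 4 ⊗ (x ⊕ (-3)) ⊗ (x ⊕ (-3)) ⊗ (x ⊕ (-3)) ⊗ (x ⊕ 0) ⊗ (x ⊕ 0)
Answer: roots = -3 (mult 3), 0 (mult 2)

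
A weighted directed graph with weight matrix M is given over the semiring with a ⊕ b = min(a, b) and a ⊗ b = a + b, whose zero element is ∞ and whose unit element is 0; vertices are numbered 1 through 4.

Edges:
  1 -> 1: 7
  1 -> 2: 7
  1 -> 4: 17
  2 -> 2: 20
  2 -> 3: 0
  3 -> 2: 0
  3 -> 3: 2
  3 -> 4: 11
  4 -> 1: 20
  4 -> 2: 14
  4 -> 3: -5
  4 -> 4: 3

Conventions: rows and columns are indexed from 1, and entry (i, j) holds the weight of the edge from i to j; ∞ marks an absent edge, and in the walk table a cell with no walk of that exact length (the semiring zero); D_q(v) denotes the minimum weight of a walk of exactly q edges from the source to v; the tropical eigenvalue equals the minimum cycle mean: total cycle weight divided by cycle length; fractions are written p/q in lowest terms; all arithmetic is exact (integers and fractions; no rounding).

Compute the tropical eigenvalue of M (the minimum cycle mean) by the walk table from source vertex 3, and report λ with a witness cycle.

q=0: [∞, ∞, 0, ∞]
q=1: [∞, 0, 2, 11]
q=2: [31, 2, 0, 13]
q=3: [33, 0, 2, 11]
q=4: [31, 2, 0, 13]
Optimal cycle mean attained by: cycle 2->3->2, total 0 + 0, length 2.
Answer: λ = 0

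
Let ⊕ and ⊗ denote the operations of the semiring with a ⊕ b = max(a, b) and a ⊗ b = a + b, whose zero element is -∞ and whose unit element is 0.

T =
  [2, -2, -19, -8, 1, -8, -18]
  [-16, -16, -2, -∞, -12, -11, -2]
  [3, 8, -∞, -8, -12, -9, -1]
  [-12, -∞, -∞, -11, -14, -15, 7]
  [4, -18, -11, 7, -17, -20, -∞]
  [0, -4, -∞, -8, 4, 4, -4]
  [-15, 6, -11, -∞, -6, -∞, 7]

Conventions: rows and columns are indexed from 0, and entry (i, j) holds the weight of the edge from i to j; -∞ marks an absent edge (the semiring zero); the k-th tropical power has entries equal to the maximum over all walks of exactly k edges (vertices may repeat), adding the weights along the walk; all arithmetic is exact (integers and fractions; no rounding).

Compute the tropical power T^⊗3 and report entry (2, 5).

T^⊗2:
  [5, 0, -4, 8, 3, -4, -1]
  [1, 6, -13, -5, -7, -7, 5]
  [5, 5, 6, -5, 4, -3, 6]
  [-8, 13, -4, -7, 1, -11, 14]
  [6, 2, -15, -4, 5, -4, 14]
  [8, 2, -6, 11, 8, 8, 3]
  [-2, 13, 4, 1, 1, -5, 14]
T^⊗3:
  [7, 5, -2, 10, 6, 0, 15]
  [3, 11, 4, 0, 2, -3, 12]
  [9, 14, 3, 11, 6, 1, 13]
  [5, 20, 11, 8, 8, 2, 21]
  [9, 20, 3, 12, 8, 0, 21]
  [12, 9, 0, 15, 12, 12, 18]
  [7, 20, 11, 8, 8, 2, 21]
Key observation: the optimum is the walk 2->1->5->5, with weight 8 + (-11) + 4 = 1.
Optimal value attained by: walk 2->1->5->5.
Answer: (T^⊗3)[2][5] = 1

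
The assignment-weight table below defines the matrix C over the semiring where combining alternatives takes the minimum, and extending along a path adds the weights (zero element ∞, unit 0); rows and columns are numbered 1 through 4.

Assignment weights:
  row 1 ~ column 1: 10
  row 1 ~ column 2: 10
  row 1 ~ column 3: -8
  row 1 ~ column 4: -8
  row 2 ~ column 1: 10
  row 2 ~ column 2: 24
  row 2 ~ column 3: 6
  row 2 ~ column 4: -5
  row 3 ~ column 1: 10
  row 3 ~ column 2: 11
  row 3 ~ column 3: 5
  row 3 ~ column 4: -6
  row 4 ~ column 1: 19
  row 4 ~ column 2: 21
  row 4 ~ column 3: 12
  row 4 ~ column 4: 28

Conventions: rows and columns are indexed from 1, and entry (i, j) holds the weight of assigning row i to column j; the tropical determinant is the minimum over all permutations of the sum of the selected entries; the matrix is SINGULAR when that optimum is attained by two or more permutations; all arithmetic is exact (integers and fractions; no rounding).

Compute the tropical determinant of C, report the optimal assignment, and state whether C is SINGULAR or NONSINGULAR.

σ = (1, 2, 3, 4): 10 + 24 + 5 + 28 = 67
σ = (1, 2, 4, 3): 10 + 24 + (-6) + 12 = 40
σ = (1, 3, 2, 4): 10 + 6 + 11 + 28 = 55
σ = (1, 3, 4, 2): 10 + 6 + (-6) + 21 = 31
σ = (1, 4, 2, 3): 10 + (-5) + 11 + 12 = 28
σ = (1, 4, 3, 2): 10 + (-5) + 5 + 21 = 31
σ = (2, 1, 3, 4): 10 + 10 + 5 + 28 = 53
σ = (2, 1, 4, 3): 10 + 10 + (-6) + 12 = 26
σ = (2, 3, 1, 4): 10 + 6 + 10 + 28 = 54
σ = (2, 3, 4, 1): 10 + 6 + (-6) + 19 = 29
σ = (2, 4, 1, 3): 10 + (-5) + 10 + 12 = 27
σ = (2, 4, 3, 1): 10 + (-5) + 5 + 19 = 29
σ = (3, 1, 2, 4): (-8) + 10 + 11 + 28 = 41
σ = (3, 1, 4, 2): (-8) + 10 + (-6) + 21 = 17
σ = (3, 2, 1, 4): (-8) + 24 + 10 + 28 = 54
σ = (3, 2, 4, 1): (-8) + 24 + (-6) + 19 = 29
σ = (3, 4, 1, 2): (-8) + (-5) + 10 + 21 = 18
σ = (3, 4, 2, 1): (-8) + (-5) + 11 + 19 = 17
σ = (4, 1, 2, 3): (-8) + 10 + 11 + 12 = 25
σ = (4, 1, 3, 2): (-8) + 10 + 5 + 21 = 28
σ = (4, 2, 1, 3): (-8) + 24 + 10 + 12 = 38
σ = (4, 2, 3, 1): (-8) + 24 + 5 + 19 = 40
σ = (4, 3, 1, 2): (-8) + 6 + 10 + 21 = 29
σ = (4, 3, 2, 1): (-8) + 6 + 11 + 19 = 28
Optimal value attained by: σ = (3, 1, 4, 2).
Answer: det⊕(C) = 17; verdict: SINGULAR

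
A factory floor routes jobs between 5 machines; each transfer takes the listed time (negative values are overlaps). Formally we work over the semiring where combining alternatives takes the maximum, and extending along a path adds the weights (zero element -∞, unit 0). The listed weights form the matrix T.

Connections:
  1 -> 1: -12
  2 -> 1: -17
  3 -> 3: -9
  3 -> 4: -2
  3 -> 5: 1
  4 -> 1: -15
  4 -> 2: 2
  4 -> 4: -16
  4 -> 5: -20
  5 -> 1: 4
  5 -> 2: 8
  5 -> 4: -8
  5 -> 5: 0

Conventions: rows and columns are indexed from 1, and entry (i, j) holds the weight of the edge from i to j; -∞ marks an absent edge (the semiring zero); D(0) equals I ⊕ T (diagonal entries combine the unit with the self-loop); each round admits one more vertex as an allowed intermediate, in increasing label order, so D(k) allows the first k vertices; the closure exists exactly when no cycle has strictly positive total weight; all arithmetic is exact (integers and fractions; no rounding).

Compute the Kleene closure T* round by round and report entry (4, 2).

D(0):
  [0, -∞, -∞, -∞, -∞]
  [-17, 0, -∞, -∞, -∞]
  [-∞, -∞, 0, -2, 1]
  [-15, 2, -∞, 0, -20]
  [4, 8, -∞, -8, 0]
D(1):
  [0, -∞, -∞, -∞, -∞]
  [-17, 0, -∞, -∞, -∞]
  [-∞, -∞, 0, -2, 1]
  [-15, 2, -∞, 0, -20]
  [4, 8, -∞, -8, 0]
D(2):
  [0, -∞, -∞, -∞, -∞]
  [-17, 0, -∞, -∞, -∞]
  [-∞, -∞, 0, -2, 1]
  [-15, 2, -∞, 0, -20]
  [4, 8, -∞, -8, 0]
D(3):
  [0, -∞, -∞, -∞, -∞]
  [-17, 0, -∞, -∞, -∞]
  [-∞, -∞, 0, -2, 1]
  [-15, 2, -∞, 0, -20]
  [4, 8, -∞, -8, 0]
D(4):
  [0, -∞, -∞, -∞, -∞]
  [-17, 0, -∞, -∞, -∞]
  [-17, 0, 0, -2, 1]
  [-15, 2, -∞, 0, -20]
  [4, 8, -∞, -8, 0]
D(5):
  [0, -∞, -∞, -∞, -∞]
  [-17, 0, -∞, -∞, -∞]
  [5, 9, 0, -2, 1]
  [-15, 2, -∞, 0, -20]
  [4, 8, -∞, -8, 0]
Answer: T*[4][2] = 2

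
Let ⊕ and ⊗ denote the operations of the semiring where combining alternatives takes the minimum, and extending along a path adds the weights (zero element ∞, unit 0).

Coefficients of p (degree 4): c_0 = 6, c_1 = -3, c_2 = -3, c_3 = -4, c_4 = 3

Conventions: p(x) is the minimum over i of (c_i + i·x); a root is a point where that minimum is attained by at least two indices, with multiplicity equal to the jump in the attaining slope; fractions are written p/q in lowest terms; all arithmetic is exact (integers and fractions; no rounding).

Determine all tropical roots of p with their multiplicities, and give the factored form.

hull edge (i=0, c=6) to (i=1, c=-3): slope -9, span 1
hull edge (i=1, c=-3) to (i=3, c=-4): slope -1/2, span 2
hull edge (i=3, c=-4) to (i=4, c=3): slope 7, span 1
Factored form: p(x) = 3 ⊗ (x ⊕ (-7)) ⊗ (x ⊕ 1/2) ⊗ (x ⊕ 1/2) ⊗ (x ⊕ 9)
Answer: roots = -7 (mult 1), 1/2 (mult 2), 9 (mult 1)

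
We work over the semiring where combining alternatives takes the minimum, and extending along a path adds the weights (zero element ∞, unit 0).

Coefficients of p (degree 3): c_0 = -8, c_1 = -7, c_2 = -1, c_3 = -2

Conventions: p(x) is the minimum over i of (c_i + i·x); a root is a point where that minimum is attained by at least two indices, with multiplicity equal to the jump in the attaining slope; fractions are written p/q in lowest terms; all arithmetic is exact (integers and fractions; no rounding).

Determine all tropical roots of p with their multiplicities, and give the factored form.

hull edge (i=0, c=-8) to (i=1, c=-7): slope 1, span 1
hull edge (i=1, c=-7) to (i=3, c=-2): slope 5/2, span 2
Factored form: p(x) = -2 ⊗ (x ⊕ (-5/2)) ⊗ (x ⊕ (-5/2)) ⊗ (x ⊕ (-1))
Answer: roots = -5/2 (mult 2), -1 (mult 1)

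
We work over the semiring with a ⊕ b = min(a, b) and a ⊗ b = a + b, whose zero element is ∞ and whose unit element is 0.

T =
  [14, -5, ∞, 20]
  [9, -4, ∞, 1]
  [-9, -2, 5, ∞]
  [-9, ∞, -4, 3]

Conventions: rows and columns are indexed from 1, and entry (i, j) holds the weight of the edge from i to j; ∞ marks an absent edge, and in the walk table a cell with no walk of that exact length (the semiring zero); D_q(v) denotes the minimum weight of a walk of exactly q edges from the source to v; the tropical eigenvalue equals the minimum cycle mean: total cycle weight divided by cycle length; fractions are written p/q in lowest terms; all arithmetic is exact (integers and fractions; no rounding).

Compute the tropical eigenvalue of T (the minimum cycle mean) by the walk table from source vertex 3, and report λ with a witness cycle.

q=0: [∞, ∞, 0, ∞]
q=1: [-9, -2, 5, ∞]
q=2: [-4, -14, 10, -1]
q=3: [-10, -18, -5, -13]
q=4: [-22, -22, -17, -17]
Optimal cycle mean attained by: cycle 1->2->4->1, total (-5) + 1 + (-9), length 3.
Answer: λ = -13/3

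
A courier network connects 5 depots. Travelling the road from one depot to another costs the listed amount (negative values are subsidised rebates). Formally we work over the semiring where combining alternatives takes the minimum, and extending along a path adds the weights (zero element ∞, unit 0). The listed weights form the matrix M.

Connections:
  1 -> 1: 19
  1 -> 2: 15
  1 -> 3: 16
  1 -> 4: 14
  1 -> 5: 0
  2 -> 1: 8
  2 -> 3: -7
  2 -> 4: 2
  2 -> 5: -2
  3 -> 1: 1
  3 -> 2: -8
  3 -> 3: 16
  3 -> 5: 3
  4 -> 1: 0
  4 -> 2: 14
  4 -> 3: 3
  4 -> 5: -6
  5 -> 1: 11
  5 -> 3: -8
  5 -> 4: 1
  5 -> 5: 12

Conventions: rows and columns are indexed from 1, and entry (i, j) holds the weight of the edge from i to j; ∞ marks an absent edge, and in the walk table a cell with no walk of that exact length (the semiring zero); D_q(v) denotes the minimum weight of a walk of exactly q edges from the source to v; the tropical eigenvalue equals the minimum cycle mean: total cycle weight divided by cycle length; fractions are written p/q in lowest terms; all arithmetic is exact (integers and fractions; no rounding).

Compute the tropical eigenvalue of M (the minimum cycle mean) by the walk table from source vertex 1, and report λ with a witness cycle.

q=0: [0, ∞, ∞, ∞, ∞]
q=1: [19, 15, 16, 14, 0]
q=2: [11, 8, -8, 1, 8]
q=3: [-7, -16, 0, 9, -5]
q=4: [-8, -8, -23, -14, -18]
q=5: [-22, -31, -26, -17, -20]
Optimal cycle mean attained by: cycle 2->3->2, total (-7) + (-8), length 2.
Answer: λ = -15/2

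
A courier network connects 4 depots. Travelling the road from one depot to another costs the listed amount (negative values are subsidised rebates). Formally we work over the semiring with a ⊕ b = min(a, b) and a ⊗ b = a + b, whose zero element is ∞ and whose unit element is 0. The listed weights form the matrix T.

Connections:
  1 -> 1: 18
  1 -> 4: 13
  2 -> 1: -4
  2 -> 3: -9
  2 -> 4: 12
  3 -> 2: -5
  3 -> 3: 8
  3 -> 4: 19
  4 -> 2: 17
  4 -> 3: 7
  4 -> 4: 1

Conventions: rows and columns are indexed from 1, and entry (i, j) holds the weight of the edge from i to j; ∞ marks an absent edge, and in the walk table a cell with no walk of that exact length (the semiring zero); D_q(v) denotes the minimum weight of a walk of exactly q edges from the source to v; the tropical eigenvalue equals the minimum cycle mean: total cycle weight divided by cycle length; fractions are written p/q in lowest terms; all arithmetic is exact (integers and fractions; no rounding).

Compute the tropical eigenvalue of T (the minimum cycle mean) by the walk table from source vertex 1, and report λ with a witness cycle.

q=0: [0, ∞, ∞, ∞]
q=1: [18, ∞, ∞, 13]
q=2: [36, 30, 20, 14]
q=3: [26, 15, 21, 15]
q=4: [11, 16, 6, 16]
Optimal cycle mean attained by: cycle 2->3->2, total (-9) + (-5), length 2.
Answer: λ = -7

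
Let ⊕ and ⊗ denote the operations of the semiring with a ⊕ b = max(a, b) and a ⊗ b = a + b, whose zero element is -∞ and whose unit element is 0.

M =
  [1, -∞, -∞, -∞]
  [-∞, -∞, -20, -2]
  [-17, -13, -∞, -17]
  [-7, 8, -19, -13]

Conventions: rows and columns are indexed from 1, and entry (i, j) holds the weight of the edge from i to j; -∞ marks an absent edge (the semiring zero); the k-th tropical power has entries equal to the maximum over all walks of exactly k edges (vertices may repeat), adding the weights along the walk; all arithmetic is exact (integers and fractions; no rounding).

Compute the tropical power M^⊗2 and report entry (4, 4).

M^⊗2:
  [2, -∞, -∞, -∞]
  [-9, 6, -21, -15]
  [-16, -9, -33, -15]
  [-6, -5, -12, 6]
Key observation: the optimum is the walk 4->2->4, with weight 8 + (-2) = 6.
Optimal value attained by: walk 4->2->4.
Answer: (M^⊗2)[4][4] = 6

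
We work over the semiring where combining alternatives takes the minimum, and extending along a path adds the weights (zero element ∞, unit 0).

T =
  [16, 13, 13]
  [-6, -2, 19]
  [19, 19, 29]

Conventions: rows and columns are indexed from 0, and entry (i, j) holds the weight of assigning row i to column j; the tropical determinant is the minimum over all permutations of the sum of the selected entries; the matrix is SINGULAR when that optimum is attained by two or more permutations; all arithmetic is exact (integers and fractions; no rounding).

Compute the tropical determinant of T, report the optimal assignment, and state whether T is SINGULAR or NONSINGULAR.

σ = (0, 1, 2): 16 + (-2) + 29 = 43
σ = (0, 2, 1): 16 + 19 + 19 = 54
σ = (1, 0, 2): 13 + (-6) + 29 = 36
σ = (1, 2, 0): 13 + 19 + 19 = 51
σ = (2, 0, 1): 13 + (-6) + 19 = 26
σ = (2, 1, 0): 13 + (-2) + 19 = 30
Optimal value attained by: σ = (2, 0, 1).
Answer: det⊕(T) = 26; verdict: NONSINGULAR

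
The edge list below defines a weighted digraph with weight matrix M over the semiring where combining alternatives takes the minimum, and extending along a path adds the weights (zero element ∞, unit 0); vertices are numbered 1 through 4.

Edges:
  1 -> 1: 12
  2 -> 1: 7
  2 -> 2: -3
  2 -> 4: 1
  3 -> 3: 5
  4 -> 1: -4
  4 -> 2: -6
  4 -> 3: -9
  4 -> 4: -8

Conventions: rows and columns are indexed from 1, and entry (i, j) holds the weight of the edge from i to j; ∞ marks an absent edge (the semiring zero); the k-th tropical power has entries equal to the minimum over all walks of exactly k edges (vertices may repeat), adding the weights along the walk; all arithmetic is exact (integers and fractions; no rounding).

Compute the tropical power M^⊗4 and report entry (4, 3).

M^⊗2:
  [24, ∞, ∞, ∞]
  [-3, -6, -8, -7]
  [∞, ∞, 10, ∞]
  [-12, -14, -17, -16]
M^⊗3:
  [36, ∞, ∞, ∞]
  [-11, -13, -16, -15]
  [∞, ∞, 15, ∞]
  [-20, -22, -25, -24]
M^⊗4:
  [48, ∞, ∞, ∞]
  [-19, -21, -24, -23]
  [∞, ∞, 20, ∞]
  [-28, -30, -33, -32]
Key observation: the optimum is the walk 4->4->4->4->3, with weight (-8) + (-8) + (-8) + (-9) = -33.
Optimal value attained by: walk 4->4->4->4->3.
Answer: (M^⊗4)[4][3] = -33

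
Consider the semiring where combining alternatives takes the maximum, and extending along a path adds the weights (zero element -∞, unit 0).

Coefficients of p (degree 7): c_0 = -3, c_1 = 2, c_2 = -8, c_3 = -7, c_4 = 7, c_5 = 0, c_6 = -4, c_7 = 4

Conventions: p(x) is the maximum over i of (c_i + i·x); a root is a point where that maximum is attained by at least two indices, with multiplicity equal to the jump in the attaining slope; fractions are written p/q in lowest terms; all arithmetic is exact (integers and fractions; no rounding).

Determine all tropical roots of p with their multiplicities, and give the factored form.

hull edge (i=0, c=-3) to (i=1, c=2): slope 5, span 1
hull edge (i=1, c=2) to (i=4, c=7): slope 5/3, span 3
hull edge (i=4, c=7) to (i=7, c=4): slope -1, span 3
Factored form: p(x) = 4 ⊗ (x ⊕ (-5)) ⊗ (x ⊕ (-5/3)) ⊗ (x ⊕ (-5/3)) ⊗ (x ⊕ (-5/3)) ⊗ (x ⊕ 1) ⊗ (x ⊕ 1) ⊗ (x ⊕ 1)
Answer: roots = -5 (mult 1), -5/3 (mult 3), 1 (mult 3)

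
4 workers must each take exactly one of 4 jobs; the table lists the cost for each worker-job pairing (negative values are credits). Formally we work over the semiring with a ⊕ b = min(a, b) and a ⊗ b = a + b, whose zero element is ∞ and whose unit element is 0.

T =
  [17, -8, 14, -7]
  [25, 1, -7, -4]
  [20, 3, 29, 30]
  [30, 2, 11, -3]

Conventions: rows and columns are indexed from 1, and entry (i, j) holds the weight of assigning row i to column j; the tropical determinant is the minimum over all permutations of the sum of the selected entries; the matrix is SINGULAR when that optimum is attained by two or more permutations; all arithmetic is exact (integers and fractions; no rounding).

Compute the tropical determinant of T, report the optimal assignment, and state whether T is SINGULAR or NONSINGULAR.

σ = (1, 2, 3, 4): 17 + 1 + 29 + (-3) = 44
σ = (1, 2, 4, 3): 17 + 1 + 30 + 11 = 59
σ = (1, 3, 2, 4): 17 + (-7) + 3 + (-3) = 10
σ = (1, 3, 4, 2): 17 + (-7) + 30 + 2 = 42
σ = (1, 4, 2, 3): 17 + (-4) + 3 + 11 = 27
σ = (1, 4, 3, 2): 17 + (-4) + 29 + 2 = 44
σ = (2, 1, 3, 4): (-8) + 25 + 29 + (-3) = 43
σ = (2, 1, 4, 3): (-8) + 25 + 30 + 11 = 58
σ = (2, 3, 1, 4): (-8) + (-7) + 20 + (-3) = 2
σ = (2, 3, 4, 1): (-8) + (-7) + 30 + 30 = 45
σ = (2, 4, 1, 3): (-8) + (-4) + 20 + 11 = 19
σ = (2, 4, 3, 1): (-8) + (-4) + 29 + 30 = 47
σ = (3, 1, 2, 4): 14 + 25 + 3 + (-3) = 39
σ = (3, 1, 4, 2): 14 + 25 + 30 + 2 = 71
σ = (3, 2, 1, 4): 14 + 1 + 20 + (-3) = 32
σ = (3, 2, 4, 1): 14 + 1 + 30 + 30 = 75
σ = (3, 4, 1, 2): 14 + (-4) + 20 + 2 = 32
σ = (3, 4, 2, 1): 14 + (-4) + 3 + 30 = 43
σ = (4, 1, 2, 3): (-7) + 25 + 3 + 11 = 32
σ = (4, 1, 3, 2): (-7) + 25 + 29 + 2 = 49
σ = (4, 2, 1, 3): (-7) + 1 + 20 + 11 = 25
σ = (4, 2, 3, 1): (-7) + 1 + 29 + 30 = 53
σ = (4, 3, 1, 2): (-7) + (-7) + 20 + 2 = 8
σ = (4, 3, 2, 1): (-7) + (-7) + 3 + 30 = 19
Optimal value attained by: σ = (2, 3, 1, 4).
Answer: det⊕(T) = 2; verdict: NONSINGULAR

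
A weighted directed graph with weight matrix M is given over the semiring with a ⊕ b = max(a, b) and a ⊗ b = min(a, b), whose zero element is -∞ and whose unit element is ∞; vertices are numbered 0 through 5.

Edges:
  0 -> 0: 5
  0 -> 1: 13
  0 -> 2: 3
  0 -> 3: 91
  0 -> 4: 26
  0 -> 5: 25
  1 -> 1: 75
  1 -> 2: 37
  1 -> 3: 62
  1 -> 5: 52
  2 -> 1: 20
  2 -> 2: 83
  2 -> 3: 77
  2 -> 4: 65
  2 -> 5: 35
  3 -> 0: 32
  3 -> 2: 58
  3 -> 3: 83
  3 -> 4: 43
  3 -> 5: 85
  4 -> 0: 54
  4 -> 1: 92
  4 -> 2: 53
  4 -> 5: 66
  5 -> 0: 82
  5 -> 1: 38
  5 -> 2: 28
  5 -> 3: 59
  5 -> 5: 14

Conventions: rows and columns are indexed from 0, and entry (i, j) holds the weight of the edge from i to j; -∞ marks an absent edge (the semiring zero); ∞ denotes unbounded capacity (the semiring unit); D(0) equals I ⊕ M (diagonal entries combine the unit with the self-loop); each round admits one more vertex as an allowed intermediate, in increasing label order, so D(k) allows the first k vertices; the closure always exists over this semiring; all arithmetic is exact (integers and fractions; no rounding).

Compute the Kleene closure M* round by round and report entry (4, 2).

D(0):
  [∞, 13, 3, 91, 26, 25]
  [-∞, ∞, 37, 62, -∞, 52]
  [-∞, 20, ∞, 77, 65, 35]
  [32, -∞, 58, ∞, 43, 85]
  [54, 92, 53, -∞, ∞, 66]
  [82, 38, 28, 59, -∞, ∞]
D(1):
  [∞, 13, 3, 91, 26, 25]
  [-∞, ∞, 37, 62, -∞, 52]
  [-∞, 20, ∞, 77, 65, 35]
  [32, 13, 58, ∞, 43, 85]
  [54, 92, 53, 54, ∞, 66]
  [82, 38, 28, 82, 26, ∞]
D(2):
  [∞, 13, 13, 91, 26, 25]
  [-∞, ∞, 37, 62, -∞, 52]
  [-∞, 20, ∞, 77, 65, 35]
  [32, 13, 58, ∞, 43, 85]
  [54, 92, 53, 62, ∞, 66]
  [82, 38, 37, 82, 26, ∞]
D(3):
  [∞, 13, 13, 91, 26, 25]
  [-∞, ∞, 37, 62, 37, 52]
  [-∞, 20, ∞, 77, 65, 35]
  [32, 20, 58, ∞, 58, 85]
  [54, 92, 53, 62, ∞, 66]
  [82, 38, 37, 82, 37, ∞]
D(4):
  [∞, 20, 58, 91, 58, 85]
  [32, ∞, 58, 62, 58, 62]
  [32, 20, ∞, 77, 65, 77]
  [32, 20, 58, ∞, 58, 85]
  [54, 92, 58, 62, ∞, 66]
  [82, 38, 58, 82, 58, ∞]
D(5):
  [∞, 58, 58, 91, 58, 85]
  [54, ∞, 58, 62, 58, 62]
  [54, 65, ∞, 77, 65, 77]
  [54, 58, 58, ∞, 58, 85]
  [54, 92, 58, 62, ∞, 66]
  [82, 58, 58, 82, 58, ∞]
D(6):
  [∞, 58, 58, 91, 58, 85]
  [62, ∞, 58, 62, 58, 62]
  [77, 65, ∞, 77, 65, 77]
  [82, 58, 58, ∞, 58, 85]
  [66, 92, 58, 66, ∞, 66]
  [82, 58, 58, 82, 58, ∞]
Answer: M*[4][2] = 58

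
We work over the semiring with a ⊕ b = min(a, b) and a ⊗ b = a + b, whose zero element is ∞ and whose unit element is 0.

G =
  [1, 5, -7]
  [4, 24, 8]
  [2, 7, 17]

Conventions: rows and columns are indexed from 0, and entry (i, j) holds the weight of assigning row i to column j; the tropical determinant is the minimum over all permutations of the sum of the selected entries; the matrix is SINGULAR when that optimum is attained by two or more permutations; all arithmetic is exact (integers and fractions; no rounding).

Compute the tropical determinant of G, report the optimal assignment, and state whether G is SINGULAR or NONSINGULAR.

σ = (0, 1, 2): 1 + 24 + 17 = 42
σ = (0, 2, 1): 1 + 8 + 7 = 16
σ = (1, 0, 2): 5 + 4 + 17 = 26
σ = (1, 2, 0): 5 + 8 + 2 = 15
σ = (2, 0, 1): (-7) + 4 + 7 = 4
σ = (2, 1, 0): (-7) + 24 + 2 = 19
Optimal value attained by: σ = (2, 0, 1).
Answer: det⊕(G) = 4; verdict: NONSINGULAR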